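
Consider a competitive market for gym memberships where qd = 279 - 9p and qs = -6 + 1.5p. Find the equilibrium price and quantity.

Set qd = qs: 279 - 9p = -6 + 1.5p.
285 = 10.5p, so p* = 190/7.
q* = 279 − 9(190/7) = 243/7.

p* = 190/7, q* = 243/7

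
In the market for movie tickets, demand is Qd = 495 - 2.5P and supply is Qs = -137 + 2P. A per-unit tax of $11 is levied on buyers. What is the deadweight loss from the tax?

Deadweight loss = 605/9

Pre-tax equilibrium: P* = 1264/9, Q* = 1295/9.
Tax on buyers shifts demand to Qd = 495 − 2.5(P + 11) = 467.5 - 2.5P.
467.5 - 2.5P = -137 + 2P gives seller price Ps = 403/3; buyers pay Pb = 403/3 + 11 = 436/3.
New quantity: Q = 495 − 2.5(436/3) = 395/3.
DWL = ½ × 11 × (1295/9 − 395/3) = 605/9.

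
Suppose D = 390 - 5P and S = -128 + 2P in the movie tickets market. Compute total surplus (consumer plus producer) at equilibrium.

Equilibrium: 390 - 5P = -128 + 2P gives P* = 74, Q* = 20.
Demand choke price: P = 78; supply starts at P = 64.
CS = ½(78 − 74)(20) = 40; PS = ½(74 − 64)(20) = 100.

Total surplus = 140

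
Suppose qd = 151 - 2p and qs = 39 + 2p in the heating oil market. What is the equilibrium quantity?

q* = 95

Set qd = qs: 151 - 2p = 39 + 2p.
112 = 4p, so p* = 28.
q* = 151 − 2(28) = 95.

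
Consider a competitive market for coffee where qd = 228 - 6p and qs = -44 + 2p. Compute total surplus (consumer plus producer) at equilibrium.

Total surplus = 192

Equilibrium: 228 - 6p = -44 + 2p gives p* = 34, q* = 24.
Demand choke price: p = 38; supply starts at p = 22.
CS = ½(38 − 34)(24) = 48; PS = ½(34 − 22)(24) = 144.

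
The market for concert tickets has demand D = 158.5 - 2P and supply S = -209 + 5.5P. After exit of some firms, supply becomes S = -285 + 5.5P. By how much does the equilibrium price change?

ΔP = 152/15

Original equilibrium: P* = 49, Q* = 60.5.
New equilibrium: 158.5 - 2P = -285 + 5.5P, so 443.5 = 7.5P and P' = 887/15; Q' = 158.5 − 2(887/15) = 1207/30.
Change in price: 887/15 − 49 = 152/15.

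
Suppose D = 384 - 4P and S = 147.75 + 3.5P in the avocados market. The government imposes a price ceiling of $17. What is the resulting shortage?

Shortage = 108.75

Equilibrium price would be P* = 31.5, so the ceiling at 17 binds.
At P = 17: D = 384 − 4(17) = 316, S = 147.75 + 3.5(17) = 207.25.
Shortage = 316 − 207.25 = 108.75.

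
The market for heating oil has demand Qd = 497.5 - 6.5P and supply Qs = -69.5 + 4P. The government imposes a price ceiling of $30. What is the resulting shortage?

Equilibrium price would be P* = 54, so the ceiling at 30 binds.
At P = 30: Qd = 497.5 − 6.5(30) = 302.5, Qs = -69.5 + 4(30) = 50.5.
Shortage = 302.5 − 50.5 = 252.

Shortage = 252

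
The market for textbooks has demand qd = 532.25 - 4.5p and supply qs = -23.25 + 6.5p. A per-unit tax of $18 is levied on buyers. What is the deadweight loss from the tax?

Deadweight loss = 9477/22

Pre-tax equilibrium: p* = 50.5, q* = 305.
Tax on buyers shifts demand to qd = 532.25 − 4.5(p + 18) = 451.25 - 4.5p.
451.25 - 4.5p = -23.25 + 6.5p gives seller price ps = 949/22; buyers pay pb = 949/22 + 18 = 1345/22.
New quantity: q = 532.25 − 4.5(1345/22) = 5657/22.
DWL = ½ × 18 × (305 − 5657/22) = 9477/22.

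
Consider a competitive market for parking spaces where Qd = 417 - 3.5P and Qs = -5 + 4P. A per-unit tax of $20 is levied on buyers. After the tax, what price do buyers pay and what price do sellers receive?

Pre-tax equilibrium: P* = 844/15, Q* = 3301/15.
Tax on buyers shifts demand to Qd = 417 − 3.5(P + 20) = 347 - 3.5P.
347 - 3.5P = -5 + 4P gives seller price Ps = 704/15; buyers pay Pb = 704/15 + 20 = 1004/15.
New quantity: Q = 417 − 3.5(1004/15) = 2741/15.

Buyers pay 1004/15, sellers receive 704/15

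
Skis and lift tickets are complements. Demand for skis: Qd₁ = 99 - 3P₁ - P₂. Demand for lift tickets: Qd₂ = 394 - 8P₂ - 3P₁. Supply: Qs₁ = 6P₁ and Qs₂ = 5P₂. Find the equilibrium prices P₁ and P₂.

Market 1: 99 - 3P₁ - P₂ = 6P₁ → 9P₁ + P₂ = 99.
Market 2: 13P₂ + 3P₁ = 394.
Eliminating P₂: 13×(1) − 1×(2) gives 114P₁ = 893, so P₁ = 47/6.
Back-substitute into (2): P₂ = (394 − 3×47/6) / 13 = 28.5.

P₁ = 47/6, P₂ = 28.5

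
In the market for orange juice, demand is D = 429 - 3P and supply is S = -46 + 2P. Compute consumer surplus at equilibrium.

Consumer surplus = 3456

Equilibrium: 429 - 3P = -46 + 2P gives P* = 95, Q* = 144.
Demand choke price (D = 0): P = 143.
CS = ½(143 − 95)(144) = 3456.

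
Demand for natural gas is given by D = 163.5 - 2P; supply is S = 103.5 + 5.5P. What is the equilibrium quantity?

Set D = S: 163.5 - 2P = 103.5 + 5.5P.
60 = 7.5P, so P* = 8.
Q* = 163.5 − 2(8) = 147.5.

Q* = 147.5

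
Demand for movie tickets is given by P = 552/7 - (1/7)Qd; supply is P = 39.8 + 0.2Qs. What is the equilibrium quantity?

Set the two price expressions equal: 552/7 - (1/7)Q = 39.8 + 0.2Q.
1367/35 = (12/35)Q, so Q* = 1367/12.
P* = 552/7 − (1/7)(1367/12) = 751/12.

Q* = 1367/12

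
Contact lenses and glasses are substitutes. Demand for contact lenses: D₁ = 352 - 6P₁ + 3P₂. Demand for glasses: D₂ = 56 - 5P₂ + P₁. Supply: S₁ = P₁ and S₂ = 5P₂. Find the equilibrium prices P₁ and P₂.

P₁ = 3688/67, P₂ = 744/67

Market 1: 352 - 6P₁ + 3P₂ = P₁ → 7P₁ - 3P₂ = 352.
Market 2: 10P₂ - P₁ = 56.
Eliminating P₂: 10×(1) + 3×(2) gives 67P₁ = 3688, so P₁ = 3688/67.
Back-substitute into (2): P₂ = (56 + 1×3688/67) / 10 = 744/67.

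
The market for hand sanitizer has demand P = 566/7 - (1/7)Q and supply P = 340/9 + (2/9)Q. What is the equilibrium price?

P* = 64

Set the two price expressions equal: 566/7 - (1/7)Q = 340/9 + (2/9)Q.
2714/63 = (23/63)Q, so Q* = 118.
P* = 566/7 − (1/7)(118) = 64.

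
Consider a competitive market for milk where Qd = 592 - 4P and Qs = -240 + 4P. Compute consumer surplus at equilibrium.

Equilibrium: 592 - 4P = -240 + 4P gives P* = 104, Q* = 176.
Demand choke price (Qd = 0): P = 148.
CS = ½(148 − 104)(176) = 3872.

Consumer surplus = 3872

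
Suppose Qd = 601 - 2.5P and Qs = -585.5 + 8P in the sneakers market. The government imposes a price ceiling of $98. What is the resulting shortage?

Shortage = 157.5

Equilibrium price would be P* = 113, so the ceiling at 98 binds.
At P = 98: Qd = 601 − 2.5(98) = 356, Qs = -585.5 + 8(98) = 198.5.
Shortage = 356 − 198.5 = 157.5.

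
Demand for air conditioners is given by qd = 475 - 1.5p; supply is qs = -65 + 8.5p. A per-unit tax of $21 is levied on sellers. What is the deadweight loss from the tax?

Deadweight loss = 281.1375

Pre-tax equilibrium: p* = 54, q* = 394.
Tax on sellers shifts supply to qs = -65 + 8.5(p − 21) = -243.5 + 8.5p.
475 - 1.5p = -243.5 + 8.5p gives buyer price pb = 71.85; sellers receive ps = 71.85 − 21 = 50.85.
New quantity: q = 475 − 1.5(71.85) = 367.225.
DWL = ½ × 21 × (394 − 367.225) = 281.1375.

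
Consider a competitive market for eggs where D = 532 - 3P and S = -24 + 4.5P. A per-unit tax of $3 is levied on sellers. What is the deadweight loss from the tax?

Deadweight loss = 8.1

Pre-tax equilibrium: P* = 1112/15, Q* = 309.6.
Tax on sellers shifts supply to S = -24 + 4.5(P − 3) = -37.5 + 4.5P.
532 - 3P = -37.5 + 4.5P gives buyer price Pb = 1139/15; sellers receive Ps = 1139/15 − 3 = 1094/15.
New quantity: Q = 532 − 3(1139/15) = 304.2.
DWL = ½ × 3 × (309.6 − 304.2) = 8.1.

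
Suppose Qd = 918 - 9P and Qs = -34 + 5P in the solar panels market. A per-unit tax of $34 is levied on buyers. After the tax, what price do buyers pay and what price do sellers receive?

Buyers pay 561/7, sellers receive 323/7

Pre-tax equilibrium: P* = 68, Q* = 306.
Tax on buyers shifts demand to Qd = 918 − 9(P + 34) = 612 - 9P.
612 - 9P = -34 + 5P gives seller price Ps = 323/7; buyers pay Pb = 323/7 + 34 = 561/7.
New quantity: Q = 918 − 9(561/7) = 1377/7.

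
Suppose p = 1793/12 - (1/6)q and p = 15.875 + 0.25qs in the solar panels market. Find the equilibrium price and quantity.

p* = 96, q* = 320.5

Set the two price expressions equal: 1793/12 - (1/6)q = 15.875 + 0.25q.
3205/24 = (5/12)q, so q* = 320.5.
p* = 1793/12 − (1/6)(320.5) = 96.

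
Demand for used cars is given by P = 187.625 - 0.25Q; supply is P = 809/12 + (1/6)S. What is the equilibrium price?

Set the two price expressions equal: 187.625 - 0.25Q = 809/12 + (1/6)Q.
2885/24 = (5/12)Q, so Q* = 288.5.
P* = 187.625 − (0.25)(288.5) = 115.5.

P* = 115.5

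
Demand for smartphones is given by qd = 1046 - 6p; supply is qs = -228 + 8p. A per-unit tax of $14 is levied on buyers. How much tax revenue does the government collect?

Tax revenue = 6328

Pre-tax equilibrium: p* = 91, q* = 500.
Tax on buyers shifts demand to qd = 1046 − 6(p + 14) = 962 - 6p.
962 - 6p = -228 + 8p gives seller price ps = 85; buyers pay pb = 85 + 14 = 99.
New quantity: q = 1046 − 6(99) = 452.
Revenue = 14 × 452 = 6328.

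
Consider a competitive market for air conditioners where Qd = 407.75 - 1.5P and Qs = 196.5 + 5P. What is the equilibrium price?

Set Qd = Qs: 407.75 - 1.5P = 196.5 + 5P.
211.25 = 6.5P, so P* = 32.5.
Q* = 407.75 − 1.5(32.5) = 359.

P* = 32.5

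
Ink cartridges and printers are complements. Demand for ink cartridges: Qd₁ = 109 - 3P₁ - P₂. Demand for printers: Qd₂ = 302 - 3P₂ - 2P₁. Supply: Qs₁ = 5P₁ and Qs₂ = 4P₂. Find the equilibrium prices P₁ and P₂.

P₁ = 461/54, P₂ = 1099/27

Market 1: 109 - 3P₁ - P₂ = 5P₁ → 8P₁ + P₂ = 109.
Market 2: 7P₂ + 2P₁ = 302.
Eliminating P₂: 7×(1) − 1×(2) gives 54P₁ = 461, so P₁ = 461/54.
Back-substitute into (2): P₂ = (302 − 2×461/54) / 7 = 1099/27.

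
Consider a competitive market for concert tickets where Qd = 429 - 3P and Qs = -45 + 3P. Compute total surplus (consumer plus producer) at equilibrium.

Equilibrium: 429 - 3P = -45 + 3P gives P* = 79, Q* = 192.
Demand choke price: P = 143; supply starts at P = 15.
CS = ½(143 − 79)(192) = 6144; PS = ½(79 − 15)(192) = 6144.

Total surplus = 12288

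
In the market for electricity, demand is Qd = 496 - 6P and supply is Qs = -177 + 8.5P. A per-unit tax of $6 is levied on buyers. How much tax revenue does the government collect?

Tax revenue = 34176/29

Pre-tax equilibrium: P* = 1346/29, Q* = 6308/29.
Tax on buyers shifts demand to Qd = 496 − 6(P + 6) = 460 - 6P.
460 - 6P = -177 + 8.5P gives seller price Ps = 1274/29; buyers pay Pb = 1274/29 + 6 = 1448/29.
New quantity: Q = 496 − 6(1448/29) = 5696/29.
Revenue = 6 × 5696/29 = 34176/29.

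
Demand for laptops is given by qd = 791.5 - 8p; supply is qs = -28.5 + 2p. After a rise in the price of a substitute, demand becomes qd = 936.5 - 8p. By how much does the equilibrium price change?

Δp = 14.5

Original equilibrium: p* = 82, q* = 135.5.
New equilibrium: 936.5 - 8p = -28.5 + 2p, so 965 = 10p and p' = 96.5; q' = 936.5 − 8(96.5) = 164.5.
Change in price: 96.5 − 82 = 14.5.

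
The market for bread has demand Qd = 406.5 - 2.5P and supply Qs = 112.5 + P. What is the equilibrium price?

Set Qd = Qs: 406.5 - 2.5P = 112.5 + P.
294 = 3.5P, so P* = 84.
Q* = 406.5 − 2.5(84) = 196.5.

P* = 84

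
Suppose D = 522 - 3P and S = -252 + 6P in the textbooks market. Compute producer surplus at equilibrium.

Producer surplus = 5808

Equilibrium: 522 - 3P = -252 + 6P gives P* = 86, Q* = 264.
Supply starts at P = 42 (where S = 0).
PS = ½(86 − 42)(264) = 5808.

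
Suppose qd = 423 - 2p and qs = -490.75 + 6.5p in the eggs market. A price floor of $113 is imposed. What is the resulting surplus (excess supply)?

Equilibrium price would be p* = 107.5, so the floor at 113 binds.
At p = 113: qd = 197, qs = 243.75.
Surplus = 243.75 − 197 = 46.75.

Surplus = 46.75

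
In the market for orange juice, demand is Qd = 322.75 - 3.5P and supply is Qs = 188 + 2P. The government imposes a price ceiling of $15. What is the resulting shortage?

Equilibrium price would be P* = 24.5, so the ceiling at 15 binds.
At P = 15: Qd = 322.75 − 3.5(15) = 270.25, Qs = 188 + 2(15) = 218.
Shortage = 270.25 − 218 = 52.25.

Shortage = 52.25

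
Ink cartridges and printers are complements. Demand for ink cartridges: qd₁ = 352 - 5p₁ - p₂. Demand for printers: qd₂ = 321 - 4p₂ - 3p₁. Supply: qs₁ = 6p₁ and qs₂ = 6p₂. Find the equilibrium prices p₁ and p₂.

Market 1: 352 - 5p₁ - p₂ = 6p₁ → 11p₁ + p₂ = 352.
Market 2: 10p₂ + 3p₁ = 321.
Eliminating p₂: 10×(1) − 1×(2) gives 107p₁ = 3199, so p₁ = 3199/107.
Back-substitute into (2): p₂ = (321 − 3×3199/107) / 10 = 2475/107.

p₁ = 3199/107, p₂ = 2475/107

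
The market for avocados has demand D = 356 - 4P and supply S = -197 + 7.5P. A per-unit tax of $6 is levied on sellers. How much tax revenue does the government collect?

Pre-tax equilibrium: P* = 1106/23, Q* = 3764/23.
Tax on sellers shifts supply to S = -197 + 7.5(P − 6) = -242 + 7.5P.
356 - 4P = -242 + 7.5P gives buyer price Pb = 52; sellers receive Ps = 52 − 6 = 46.
New quantity: Q = 356 − 4(52) = 148.
Revenue = 6 × 148 = 888.

Tax revenue = 888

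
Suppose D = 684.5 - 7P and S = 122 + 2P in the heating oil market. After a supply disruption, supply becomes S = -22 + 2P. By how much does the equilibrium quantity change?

ΔQ = -112

Original equilibrium: P* = 62.5, Q* = 247.
New equilibrium: 684.5 - 7P = -22 + 2P, so 706.5 = 9P and P' = 78.5; Q' = 684.5 − 7(78.5) = 135.
Change in quantity: 135 − 247 = -112.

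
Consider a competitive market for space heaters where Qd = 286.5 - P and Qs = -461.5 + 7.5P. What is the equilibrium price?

Set Qd = Qs: 286.5 - P = -461.5 + 7.5P.
748 = 8.5P, so P* = 88.
Q* = 286.5 − 1(88) = 198.5.

P* = 88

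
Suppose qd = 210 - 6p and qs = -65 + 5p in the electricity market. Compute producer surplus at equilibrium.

Equilibrium: 210 - 6p = -65 + 5p gives p* = 25, q* = 60.
Supply starts at p = 13 (where qs = 0).
PS = ½(25 − 13)(60) = 360.

Producer surplus = 360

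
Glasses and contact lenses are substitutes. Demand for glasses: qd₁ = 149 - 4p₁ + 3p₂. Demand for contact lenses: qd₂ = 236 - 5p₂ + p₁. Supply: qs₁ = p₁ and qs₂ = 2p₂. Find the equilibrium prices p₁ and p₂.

p₁ = 54.71875, p₂ = 41.53125

Market 1: 149 - 4p₁ + 3p₂ = p₁ → 5p₁ - 3p₂ = 149.
Market 2: 7p₂ - p₁ = 236.
Eliminating p₂: 7×(1) + 3×(2) gives 32p₁ = 1751, so p₁ = 54.71875.
Back-substitute into (2): p₂ = (236 + 1×54.71875) / 7 = 41.53125.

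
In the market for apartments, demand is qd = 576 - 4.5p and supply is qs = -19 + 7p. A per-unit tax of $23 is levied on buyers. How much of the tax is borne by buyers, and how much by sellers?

Buyers bear $14, sellers bear $9

Pre-tax equilibrium: p* = 1190/23, q* = 7893/23.
Tax on buyers shifts demand to qd = 576 − 4.5(p + 23) = 472.5 - 4.5p.
472.5 - 4.5p = -19 + 7p gives seller price ps = 983/23; buyers pay pb = 983/23 + 23 = 1512/23.
New quantity: q = 576 − 4.5(1512/23) = 6444/23.
Buyer burden = 1512/23 − 1190/23 = 14; seller burden = 1190/23 − 983/23 = 9.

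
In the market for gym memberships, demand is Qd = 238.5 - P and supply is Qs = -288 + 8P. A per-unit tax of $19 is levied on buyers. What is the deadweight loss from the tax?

Pre-tax equilibrium: P* = 58.5, Q* = 180.
Tax on buyers shifts demand to Qd = 238.5 − 1(P + 19) = 219.5 - P.
219.5 - P = -288 + 8P gives seller price Ps = 1015/18; buyers pay Pb = 1015/18 + 19 = 1357/18.
New quantity: Q = 238.5 − 1(1357/18) = 1468/9.
DWL = ½ × 19 × (180 − 1468/9) = 1444/9.

Deadweight loss = 1444/9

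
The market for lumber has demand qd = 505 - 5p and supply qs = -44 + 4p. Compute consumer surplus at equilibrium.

Equilibrium: 505 - 5p = -44 + 4p gives p* = 61, q* = 200.
Demand choke price (qd = 0): p = 101.
CS = ½(101 − 61)(200) = 4000.

Consumer surplus = 4000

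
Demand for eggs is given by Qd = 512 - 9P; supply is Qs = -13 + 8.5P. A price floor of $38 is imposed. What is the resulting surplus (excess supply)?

Surplus = 140

Equilibrium price would be P* = 30, so the floor at 38 binds.
At P = 38: Qd = 170, Qs = 310.
Surplus = 310 − 170 = 140.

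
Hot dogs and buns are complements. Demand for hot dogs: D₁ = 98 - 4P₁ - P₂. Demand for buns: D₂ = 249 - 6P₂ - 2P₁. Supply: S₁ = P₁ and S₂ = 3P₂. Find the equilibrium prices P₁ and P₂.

P₁ = 633/43, P₂ = 1049/43

Market 1: 98 - 4P₁ - P₂ = P₁ → 5P₁ + P₂ = 98.
Market 2: 9P₂ + 2P₁ = 249.
Eliminating P₂: 9×(1) − 1×(2) gives 43P₁ = 633, so P₁ = 633/43.
Back-substitute into (2): P₂ = (249 − 2×633/43) / 9 = 1049/43.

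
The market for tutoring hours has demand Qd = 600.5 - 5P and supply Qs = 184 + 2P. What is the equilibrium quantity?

Q* = 303

Set Qd = Qs: 600.5 - 5P = 184 + 2P.
416.5 = 7P, so P* = 59.5.
Q* = 600.5 − 5(59.5) = 303.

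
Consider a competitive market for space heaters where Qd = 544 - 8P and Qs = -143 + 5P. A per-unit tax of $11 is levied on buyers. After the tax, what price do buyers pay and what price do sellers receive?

Pre-tax equilibrium: P* = 687/13, Q* = 1576/13.
Tax on buyers shifts demand to Qd = 544 − 8(P + 11) = 456 - 8P.
456 - 8P = -143 + 5P gives seller price Ps = 599/13; buyers pay Pb = 599/13 + 11 = 742/13.
New quantity: Q = 544 − 8(742/13) = 1136/13.

Buyers pay 742/13, sellers receive 599/13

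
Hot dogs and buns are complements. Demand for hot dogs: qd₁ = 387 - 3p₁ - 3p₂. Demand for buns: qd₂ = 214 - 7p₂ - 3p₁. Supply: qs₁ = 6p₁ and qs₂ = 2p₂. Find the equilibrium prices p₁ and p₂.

p₁ = 947/24, p₂ = 10.625

Market 1: 387 - 3p₁ - 3p₂ = 6p₁ → 9p₁ + 3p₂ = 387.
Market 2: 9p₂ + 3p₁ = 214.
Eliminating p₂: 9×(1) − 3×(2) gives 72p₁ = 2841, so p₁ = 947/24.
Back-substitute into (2): p₂ = (214 − 3×947/24) / 9 = 10.625.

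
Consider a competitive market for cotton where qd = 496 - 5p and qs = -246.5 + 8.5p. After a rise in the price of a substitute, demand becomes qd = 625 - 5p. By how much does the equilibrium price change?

Original equilibrium: p* = 55, q* = 221.
New equilibrium: 625 - 5p = -246.5 + 8.5p, so 871.5 = 13.5p and p' = 581/9; q' = 625 − 5(581/9) = 2720/9.
Change in price: 581/9 − 55 = 86/9.

Δp = 86/9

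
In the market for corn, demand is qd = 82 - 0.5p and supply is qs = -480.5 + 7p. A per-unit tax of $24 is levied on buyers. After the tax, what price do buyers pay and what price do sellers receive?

Buyers pay $97.4, sellers receive $73.4

Pre-tax equilibrium: p* = 75, q* = 44.5.
Tax on buyers shifts demand to qd = 82 − 0.5(p + 24) = 70 - 0.5p.
70 - 0.5p = -480.5 + 7p gives seller price ps = 73.4; buyers pay pb = 73.4 + 24 = 97.4.
New quantity: q = 82 − 0.5(97.4) = 33.3.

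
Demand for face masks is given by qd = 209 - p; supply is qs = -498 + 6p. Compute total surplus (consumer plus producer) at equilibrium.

Equilibrium: 209 - p = -498 + 6p gives p* = 101, q* = 108.
Demand choke price: p = 209; supply starts at p = 83.
CS = ½(209 − 101)(108) = 5832; PS = ½(101 − 83)(108) = 972.

Total surplus = 6804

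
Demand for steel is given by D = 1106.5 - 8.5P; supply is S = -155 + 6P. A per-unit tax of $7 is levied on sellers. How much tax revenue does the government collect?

Tax revenue = 69503/29

Pre-tax equilibrium: P* = 87, Q* = 367.
Tax on sellers shifts supply to S = -155 + 6(P − 7) = -197 + 6P.
1106.5 - 8.5P = -197 + 6P gives buyer price Pb = 2607/29; sellers receive Ps = 2607/29 − 7 = 2404/29.
New quantity: Q = 1106.5 − 8.5(2607/29) = 9929/29.
Revenue = 7 × 9929/29 = 69503/29.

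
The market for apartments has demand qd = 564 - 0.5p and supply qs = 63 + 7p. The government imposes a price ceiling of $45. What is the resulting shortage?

Equilibrium price would be p* = 66.8, so the ceiling at 45 binds.
At p = 45: qd = 564 − 0.5(45) = 541.5, qs = 63 + 7(45) = 378.
Shortage = 541.5 − 378 = 163.5.

Shortage = 163.5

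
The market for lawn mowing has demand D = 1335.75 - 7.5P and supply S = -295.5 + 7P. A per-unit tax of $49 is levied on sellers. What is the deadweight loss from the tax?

Pre-tax equilibrium: P* = 112.5, Q* = 492.
Tax on sellers shifts supply to S = -295.5 + 7(P − 49) = -638.5 + 7P.
1335.75 - 7.5P = -638.5 + 7P gives buyer price Pb = 7897/58; sellers receive Ps = 7897/58 − 49 = 5055/58.
New quantity: Q = 1335.75 − 7.5(7897/58) = 9123/29.
DWL = ½ × 49 × (492 − 9123/29) = 252105/58.

Deadweight loss = 252105/58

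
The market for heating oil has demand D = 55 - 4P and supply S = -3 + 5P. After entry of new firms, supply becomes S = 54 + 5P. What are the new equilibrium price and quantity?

Original equilibrium: P* = 58/9, Q* = 263/9.
New equilibrium: 55 - 4P = 54 + 5P, so 1 = 9P and P' = 1/9; Q' = 55 − 4(1/9) = 491/9.

P' = 1/9, Q' = 491/9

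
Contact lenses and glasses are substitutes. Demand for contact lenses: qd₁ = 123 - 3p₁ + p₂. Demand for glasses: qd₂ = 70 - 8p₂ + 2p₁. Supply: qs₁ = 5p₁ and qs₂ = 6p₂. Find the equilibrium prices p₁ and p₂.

p₁ = 896/55, p₂ = 403/55

Market 1: 123 - 3p₁ + p₂ = 5p₁ → 8p₁ - p₂ = 123.
Market 2: 14p₂ - 2p₁ = 70.
Eliminating p₂: 14×(1) + 1×(2) gives 110p₁ = 1792, so p₁ = 896/55.
Back-substitute into (2): p₂ = (70 + 2×896/55) / 14 = 403/55.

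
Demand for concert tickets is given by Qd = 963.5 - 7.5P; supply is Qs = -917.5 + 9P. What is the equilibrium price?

P* = 114

Set Qd = Qs: 963.5 - 7.5P = -917.5 + 9P.
1881 = 16.5P, so P* = 114.
Q* = 963.5 − 7.5(114) = 108.5.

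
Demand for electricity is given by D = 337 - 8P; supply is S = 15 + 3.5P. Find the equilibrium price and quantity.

P* = 28, Q* = 113

Set D = S: 337 - 8P = 15 + 3.5P.
322 = 11.5P, so P* = 28.
Q* = 337 − 8(28) = 113.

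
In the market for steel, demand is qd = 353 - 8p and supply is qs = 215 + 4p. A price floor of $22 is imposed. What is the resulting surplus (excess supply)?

Surplus = 126

Equilibrium price would be p* = 11.5, so the floor at 22 binds.
At p = 22: qd = 177, qs = 303.
Surplus = 303 − 177 = 126.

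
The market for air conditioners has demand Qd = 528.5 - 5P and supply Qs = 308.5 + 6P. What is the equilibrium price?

Set Qd = Qs: 528.5 - 5P = 308.5 + 6P.
220 = 11P, so P* = 20.
Q* = 528.5 − 5(20) = 428.5.

P* = 20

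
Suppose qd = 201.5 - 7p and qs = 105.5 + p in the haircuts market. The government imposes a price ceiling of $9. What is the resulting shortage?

Shortage = 24

Equilibrium price would be p* = 12, so the ceiling at 9 binds.
At p = 9: qd = 201.5 − 7(9) = 138.5, qs = 105.5 + 1(9) = 114.5.
Shortage = 138.5 − 114.5 = 24.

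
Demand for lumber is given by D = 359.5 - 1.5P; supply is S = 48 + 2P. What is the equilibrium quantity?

Q* = 226

Set D = S: 359.5 - 1.5P = 48 + 2P.
311.5 = 3.5P, so P* = 89.
Q* = 359.5 − 1.5(89) = 226.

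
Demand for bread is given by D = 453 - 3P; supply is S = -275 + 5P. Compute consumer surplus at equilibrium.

Consumer surplus = 5400

Equilibrium: 453 - 3P = -275 + 5P gives P* = 91, Q* = 180.
Demand choke price (D = 0): P = 151.
CS = ½(151 − 91)(180) = 5400.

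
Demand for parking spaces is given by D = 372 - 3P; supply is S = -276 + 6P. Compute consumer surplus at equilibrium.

Consumer surplus = 4056

Equilibrium: 372 - 3P = -276 + 6P gives P* = 72, Q* = 156.
Demand choke price (D = 0): P = 124.
CS = ½(124 − 72)(156) = 4056.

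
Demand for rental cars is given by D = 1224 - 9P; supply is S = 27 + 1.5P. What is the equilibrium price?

P* = 114

Set D = S: 1224 - 9P = 27 + 1.5P.
1197 = 10.5P, so P* = 114.
Q* = 1224 − 9(114) = 198.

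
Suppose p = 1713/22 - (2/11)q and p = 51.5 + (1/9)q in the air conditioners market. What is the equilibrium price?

p* = 61.5

Set the two price expressions equal: 1713/22 - (2/11)q = 51.5 + (1/9)q.
290/11 = (29/99)q, so q* = 90.
p* = 1713/22 − (2/11)(90) = 61.5.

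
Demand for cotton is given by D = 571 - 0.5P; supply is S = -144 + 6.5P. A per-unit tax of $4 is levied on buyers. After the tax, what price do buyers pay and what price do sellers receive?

Pre-tax equilibrium: P* = 715/7, Q* = 7279/14.
Tax on buyers shifts demand to D = 571 − 0.5(P + 4) = 569 - 0.5P.
569 - 0.5P = -144 + 6.5P gives seller price Ps = 713/7; buyers pay Pb = 713/7 + 4 = 741/7.
New quantity: Q = 571 − 0.5(741/7) = 7253/14.

Buyers pay 741/7, sellers receive 713/7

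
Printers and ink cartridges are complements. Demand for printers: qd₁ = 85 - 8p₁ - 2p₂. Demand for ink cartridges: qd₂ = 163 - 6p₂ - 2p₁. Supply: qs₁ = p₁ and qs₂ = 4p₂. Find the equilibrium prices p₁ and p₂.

p₁ = 262/43, p₂ = 1297/86

Market 1: 85 - 8p₁ - 2p₂ = p₁ → 9p₁ + 2p₂ = 85.
Market 2: 10p₂ + 2p₁ = 163.
Eliminating p₂: 10×(1) − 2×(2) gives 86p₁ = 524, so p₁ = 262/43.
Back-substitute into (2): p₂ = (163 − 2×262/43) / 10 = 1297/86.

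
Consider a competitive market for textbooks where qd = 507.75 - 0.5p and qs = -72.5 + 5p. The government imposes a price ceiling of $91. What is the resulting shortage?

Equilibrium price would be p* = 105.5, so the ceiling at 91 binds.
At p = 91: qd = 507.75 − 0.5(91) = 462.25, qs = -72.5 + 5(91) = 382.5.
Shortage = 462.25 − 382.5 = 79.75.

Shortage = 79.75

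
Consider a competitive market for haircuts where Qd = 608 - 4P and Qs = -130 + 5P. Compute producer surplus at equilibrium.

Equilibrium: 608 - 4P = -130 + 5P gives P* = 82, Q* = 280.
Supply starts at P = 26 (where Qs = 0).
PS = ½(82 − 26)(280) = 7840.

Producer surplus = 7840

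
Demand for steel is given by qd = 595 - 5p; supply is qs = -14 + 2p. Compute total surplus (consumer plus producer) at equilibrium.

Total surplus = 8960

Equilibrium: 595 - 5p = -14 + 2p gives p* = 87, q* = 160.
Demand choke price: p = 119; supply starts at p = 7.
CS = ½(119 − 87)(160) = 2560; PS = ½(87 − 7)(160) = 6400.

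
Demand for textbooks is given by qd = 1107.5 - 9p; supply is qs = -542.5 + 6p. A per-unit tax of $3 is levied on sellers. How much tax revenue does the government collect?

Tax revenue = 320.1

Pre-tax equilibrium: p* = 110, q* = 117.5.
Tax on sellers shifts supply to qs = -542.5 + 6(p − 3) = -560.5 + 6p.
1107.5 - 9p = -560.5 + 6p gives buyer price pb = 111.2; sellers receive ps = 111.2 − 3 = 108.2.
New quantity: q = 1107.5 − 9(111.2) = 106.7.
Revenue = 3 × 106.7 = 320.1.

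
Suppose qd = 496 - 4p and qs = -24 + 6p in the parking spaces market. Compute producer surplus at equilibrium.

Producer surplus = 6912

Equilibrium: 496 - 4p = -24 + 6p gives p* = 52, q* = 288.
Supply starts at p = 4 (where qs = 0).
PS = ½(52 − 4)(288) = 6912.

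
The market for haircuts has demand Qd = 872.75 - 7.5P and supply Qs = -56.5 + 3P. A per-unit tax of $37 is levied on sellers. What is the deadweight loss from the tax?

Pre-tax equilibrium: P* = 88.5, Q* = 209.
Tax on sellers shifts supply to Qs = -56.5 + 3(P − 37) = -167.5 + 3P.
872.75 - 7.5P = -167.5 + 3P gives buyer price Pb = 1387/14; sellers receive Ps = 1387/14 − 37 = 869/14.
New quantity: Q = 872.75 − 7.5(1387/14) = 908/7.
DWL = ½ × 37 × (209 − 908/7) = 20535/14.

Deadweight loss = 20535/14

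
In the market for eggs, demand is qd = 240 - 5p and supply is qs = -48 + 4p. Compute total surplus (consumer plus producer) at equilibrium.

Equilibrium: 240 - 5p = -48 + 4p gives p* = 32, q* = 80.
Demand choke price: p = 48; supply starts at p = 12.
CS = ½(48 − 32)(80) = 640; PS = ½(32 − 12)(80) = 800.

Total surplus = 1440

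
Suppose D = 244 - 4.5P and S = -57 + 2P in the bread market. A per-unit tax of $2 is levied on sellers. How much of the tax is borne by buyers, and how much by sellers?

Buyers bear 8/13, sellers bear 18/13

Pre-tax equilibrium: P* = 602/13, Q* = 463/13.
Tax on sellers shifts supply to S = -57 + 2(P − 2) = -61 + 2P.
244 - 4.5P = -61 + 2P gives buyer price Pb = 610/13; sellers receive Ps = 610/13 − 2 = 584/13.
New quantity: Q = 244 − 4.5(610/13) = 427/13.
Buyer burden = 610/13 − 602/13 = 8/13; seller burden = 602/13 − 584/13 = 18/13.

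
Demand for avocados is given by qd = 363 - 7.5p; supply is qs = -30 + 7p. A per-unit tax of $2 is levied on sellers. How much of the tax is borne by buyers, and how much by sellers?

Buyers bear 28/29, sellers bear 30/29

Pre-tax equilibrium: p* = 786/29, q* = 4632/29.
Tax on sellers shifts supply to qs = -30 + 7(p − 2) = -44 + 7p.
363 - 7.5p = -44 + 7p gives buyer price pb = 814/29; sellers receive ps = 814/29 − 2 = 756/29.
New quantity: q = 363 − 7.5(814/29) = 4422/29.
Buyer burden = 814/29 − 786/29 = 28/29; seller burden = 786/29 − 756/29 = 30/29.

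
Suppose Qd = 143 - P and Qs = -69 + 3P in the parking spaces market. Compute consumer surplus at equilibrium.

Equilibrium: 143 - P = -69 + 3P gives P* = 53, Q* = 90.
Demand choke price (Qd = 0): P = 143.
CS = ½(143 − 53)(90) = 4050.

Consumer surplus = 4050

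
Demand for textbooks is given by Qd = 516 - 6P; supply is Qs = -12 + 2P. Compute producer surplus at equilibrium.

Producer surplus = 3600

Equilibrium: 516 - 6P = -12 + 2P gives P* = 66, Q* = 120.
Supply starts at P = 6 (where Qs = 0).
PS = ½(66 − 6)(120) = 3600.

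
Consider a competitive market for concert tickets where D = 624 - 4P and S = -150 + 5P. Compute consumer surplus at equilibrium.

Equilibrium: 624 - 4P = -150 + 5P gives P* = 86, Q* = 280.
Demand choke price (D = 0): P = 156.
CS = ½(156 − 86)(280) = 9800.

Consumer surplus = 9800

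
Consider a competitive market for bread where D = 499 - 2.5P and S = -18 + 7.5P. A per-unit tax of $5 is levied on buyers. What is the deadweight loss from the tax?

Deadweight loss = 23.4375

Pre-tax equilibrium: P* = 51.7, Q* = 369.75.
Tax on buyers shifts demand to D = 499 − 2.5(P + 5) = 486.5 - 2.5P.
486.5 - 2.5P = -18 + 7.5P gives seller price Ps = 50.45; buyers pay Pb = 50.45 + 5 = 55.45.
New quantity: Q = 499 − 2.5(55.45) = 360.375.
DWL = ½ × 5 × (369.75 − 360.375) = 23.4375.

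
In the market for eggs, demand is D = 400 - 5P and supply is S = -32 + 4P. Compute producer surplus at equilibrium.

Equilibrium: 400 - 5P = -32 + 4P gives P* = 48, Q* = 160.
Supply starts at P = 8 (where S = 0).
PS = ½(48 − 8)(160) = 3200.

Producer surplus = 3200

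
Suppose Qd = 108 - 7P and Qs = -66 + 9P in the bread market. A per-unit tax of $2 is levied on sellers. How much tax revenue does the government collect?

Pre-tax equilibrium: P* = 10.875, Q* = 31.875.
Tax on sellers shifts supply to Qs = -66 + 9(P − 2) = -84 + 9P.
108 - 7P = -84 + 9P gives buyer price Pb = 12; sellers receive Ps = 12 − 2 = 10.
New quantity: Q = 108 − 7(12) = 24.
Revenue = 2 × 24 = 48.

Tax revenue = 48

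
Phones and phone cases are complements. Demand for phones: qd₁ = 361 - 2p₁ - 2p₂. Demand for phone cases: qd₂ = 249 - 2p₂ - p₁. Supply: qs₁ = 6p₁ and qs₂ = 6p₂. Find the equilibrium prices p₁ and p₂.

Market 1: 361 - 2p₁ - 2p₂ = 6p₁ → 8p₁ + 2p₂ = 361.
Market 2: 8p₂ + p₁ = 249.
Eliminating p₂: 8×(1) − 2×(2) gives 62p₁ = 2390, so p₁ = 1195/31.
Back-substitute into (2): p₂ = (249 − 1×1195/31) / 8 = 1631/62.

p₁ = 1195/31, p₂ = 1631/62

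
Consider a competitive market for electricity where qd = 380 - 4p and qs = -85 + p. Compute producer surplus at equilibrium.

Producer surplus = 32

Equilibrium: 380 - 4p = -85 + p gives p* = 93, q* = 8.
Supply starts at p = 85 (where qs = 0).
PS = ½(93 − 85)(8) = 32.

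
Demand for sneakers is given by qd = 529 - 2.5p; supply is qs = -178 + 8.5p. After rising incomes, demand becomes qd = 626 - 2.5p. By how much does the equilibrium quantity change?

Original equilibrium: p* = 707/11, q* = 8103/22.
New equilibrium: 626 - 2.5p = -178 + 8.5p, so 804 = 11p and p' = 804/11; q' = 626 − 2.5(804/11) = 4876/11.
Change in quantity: 4876/11 − 8103/22 = 1649/22.

Δq = 1649/22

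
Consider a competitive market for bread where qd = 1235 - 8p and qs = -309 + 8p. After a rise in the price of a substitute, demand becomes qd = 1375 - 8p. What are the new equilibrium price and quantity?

Original equilibrium: p* = 96.5, q* = 463.
New equilibrium: 1375 - 8p = -309 + 8p, so 1684 = 16p and p' = 105.25; q' = 1375 − 8(105.25) = 533.

p' = 105.25, q' = 533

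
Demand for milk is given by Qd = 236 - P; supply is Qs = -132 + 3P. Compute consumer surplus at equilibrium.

Equilibrium: 236 - P = -132 + 3P gives P* = 92, Q* = 144.
Demand choke price (Qd = 0): P = 236.
CS = ½(236 − 92)(144) = 10368.

Consumer surplus = 10368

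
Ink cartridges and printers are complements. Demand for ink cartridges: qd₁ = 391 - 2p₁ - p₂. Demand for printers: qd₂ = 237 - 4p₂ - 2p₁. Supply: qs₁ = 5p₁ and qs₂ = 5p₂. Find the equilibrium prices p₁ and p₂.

Market 1: 391 - 2p₁ - p₂ = 5p₁ → 7p₁ + p₂ = 391.
Market 2: 9p₂ + 2p₁ = 237.
Eliminating p₂: 9×(1) − 1×(2) gives 61p₁ = 3282, so p₁ = 3282/61.
Back-substitute into (2): p₂ = (237 − 2×3282/61) / 9 = 877/61.

p₁ = 3282/61, p₂ = 877/61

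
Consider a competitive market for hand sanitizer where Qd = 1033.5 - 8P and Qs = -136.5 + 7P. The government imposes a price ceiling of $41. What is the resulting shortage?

Equilibrium price would be P* = 78, so the ceiling at 41 binds.
At P = 41: Qd = 1033.5 − 8(41) = 705.5, Qs = -136.5 + 7(41) = 150.5.
Shortage = 705.5 − 150.5 = 555.

Shortage = 555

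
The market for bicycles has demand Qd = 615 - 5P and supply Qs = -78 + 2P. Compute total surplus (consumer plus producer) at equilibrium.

Equilibrium: 615 - 5P = -78 + 2P gives P* = 99, Q* = 120.
Demand choke price: P = 123; supply starts at P = 39.
CS = ½(123 − 99)(120) = 1440; PS = ½(99 − 39)(120) = 3600.

Total surplus = 5040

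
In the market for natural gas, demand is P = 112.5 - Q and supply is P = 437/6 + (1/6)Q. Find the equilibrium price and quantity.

Set the two price expressions equal: 112.5 - Q = 437/6 + (1/6)Q.
119/3 = (7/6)Q, so Q* = 34.
P* = 112.5 − (1)(34) = 78.5.

P* = 78.5, Q* = 34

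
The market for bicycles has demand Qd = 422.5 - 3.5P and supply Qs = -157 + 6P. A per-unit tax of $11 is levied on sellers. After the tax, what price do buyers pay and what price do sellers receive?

Buyers pay 1291/19, sellers receive 1082/19

Pre-tax equilibrium: P* = 61, Q* = 209.
Tax on sellers shifts supply to Qs = -157 + 6(P − 11) = -223 + 6P.
422.5 - 3.5P = -223 + 6P gives buyer price Pb = 1291/19; sellers receive Ps = 1291/19 − 11 = 1082/19.
New quantity: Q = 422.5 − 3.5(1291/19) = 3509/19.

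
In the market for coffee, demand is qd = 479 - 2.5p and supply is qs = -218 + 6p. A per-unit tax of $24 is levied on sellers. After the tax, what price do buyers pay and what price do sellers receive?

Pre-tax equilibrium: p* = 82, q* = 274.
Tax on sellers shifts supply to qs = -218 + 6(p − 24) = -362 + 6p.
479 - 2.5p = -362 + 6p gives buyer price pb = 1682/17; sellers receive ps = 1682/17 − 24 = 1274/17.
New quantity: q = 479 − 2.5(1682/17) = 3938/17.

Buyers pay 1682/17, sellers receive 1274/17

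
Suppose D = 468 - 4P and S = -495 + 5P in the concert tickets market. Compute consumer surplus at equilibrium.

Equilibrium: 468 - 4P = -495 + 5P gives P* = 107, Q* = 40.
Demand choke price (D = 0): P = 117.
CS = ½(117 − 107)(40) = 200.

Consumer surplus = 200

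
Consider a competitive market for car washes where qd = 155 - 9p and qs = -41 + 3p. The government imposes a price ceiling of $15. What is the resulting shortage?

Shortage = 16

Equilibrium price would be p* = 49/3, so the ceiling at 15 binds.
At p = 15: qd = 155 − 9(15) = 20, qs = -41 + 3(15) = 4.
Shortage = 20 − 4 = 16.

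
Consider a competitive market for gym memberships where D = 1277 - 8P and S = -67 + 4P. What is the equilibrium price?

P* = 112

Set D = S: 1277 - 8P = -67 + 4P.
1344 = 12P, so P* = 112.
Q* = 1277 − 8(112) = 381.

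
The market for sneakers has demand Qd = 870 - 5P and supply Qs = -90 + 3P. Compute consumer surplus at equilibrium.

Consumer surplus = 7290

Equilibrium: 870 - 5P = -90 + 3P gives P* = 120, Q* = 270.
Demand choke price (Qd = 0): P = 174.
CS = ½(174 − 120)(270) = 7290.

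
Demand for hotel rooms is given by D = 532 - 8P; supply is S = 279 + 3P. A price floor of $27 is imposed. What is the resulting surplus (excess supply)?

Equilibrium price would be P* = 23, so the floor at 27 binds.
At P = 27: D = 316, S = 360.
Surplus = 360 − 316 = 44.

Surplus = 44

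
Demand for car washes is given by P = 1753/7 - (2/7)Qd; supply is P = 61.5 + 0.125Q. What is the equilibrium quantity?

Q* = 460

Set the two price expressions equal: 1753/7 - (2/7)Q = 61.5 + 0.125Q.
2645/14 = (23/56)Q, so Q* = 460.
P* = 1753/7 − (2/7)(460) = 119.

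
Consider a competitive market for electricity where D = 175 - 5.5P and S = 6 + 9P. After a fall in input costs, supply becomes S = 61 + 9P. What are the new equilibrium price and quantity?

Original equilibrium: P* = 338/29, Q* = 3216/29.
New equilibrium: 175 - 5.5P = 61 + 9P, so 114 = 14.5P and P' = 228/29; Q' = 175 − 5.5(228/29) = 3821/29.

P' = 228/29, Q' = 3821/29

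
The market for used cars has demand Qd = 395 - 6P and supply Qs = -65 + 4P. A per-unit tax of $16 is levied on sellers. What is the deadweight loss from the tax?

Deadweight loss = 307.2

Pre-tax equilibrium: P* = 46, Q* = 119.
Tax on sellers shifts supply to Qs = -65 + 4(P − 16) = -129 + 4P.
395 - 6P = -129 + 4P gives buyer price Pb = 52.4; sellers receive Ps = 52.4 − 16 = 36.4.
New quantity: Q = 395 − 6(52.4) = 80.6.
DWL = ½ × 16 × (119 − 80.6) = 307.2.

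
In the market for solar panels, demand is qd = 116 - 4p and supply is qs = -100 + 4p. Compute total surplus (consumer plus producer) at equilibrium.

Total surplus = 16

Equilibrium: 116 - 4p = -100 + 4p gives p* = 27, q* = 8.
Demand choke price: p = 29; supply starts at p = 25.
CS = ½(29 − 27)(8) = 8; PS = ½(27 − 25)(8) = 8.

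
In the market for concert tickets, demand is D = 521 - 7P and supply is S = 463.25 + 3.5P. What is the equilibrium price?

Set D = S: 521 - 7P = 463.25 + 3.5P.
57.75 = 10.5P, so P* = 5.5.
Q* = 521 − 7(5.5) = 482.5.

P* = 5.5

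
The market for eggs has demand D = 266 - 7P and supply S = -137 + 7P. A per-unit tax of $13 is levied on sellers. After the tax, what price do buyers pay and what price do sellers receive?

Pre-tax equilibrium: P* = 403/14, Q* = 64.5.
Tax on sellers shifts supply to S = -137 + 7(P − 13) = -228 + 7P.
266 - 7P = -228 + 7P gives buyer price Pb = 247/7; sellers receive Ps = 247/7 − 13 = 156/7.
New quantity: Q = 266 − 7(247/7) = 19.

Buyers pay 247/7, sellers receive 156/7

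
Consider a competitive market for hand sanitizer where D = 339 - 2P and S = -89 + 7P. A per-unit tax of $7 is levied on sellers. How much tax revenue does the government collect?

Pre-tax equilibrium: P* = 428/9, Q* = 2195/9.
Tax on sellers shifts supply to S = -89 + 7(P − 7) = -138 + 7P.
339 - 2P = -138 + 7P gives buyer price Pb = 53; sellers receive Ps = 53 − 7 = 46.
New quantity: Q = 339 − 2(53) = 233.
Revenue = 7 × 233 = 1631.

Tax revenue = 1631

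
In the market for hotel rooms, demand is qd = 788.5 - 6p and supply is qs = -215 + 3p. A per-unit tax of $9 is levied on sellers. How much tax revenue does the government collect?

Pre-tax equilibrium: p* = 111.5, q* = 119.5.
Tax on sellers shifts supply to qs = -215 + 3(p − 9) = -242 + 3p.
788.5 - 6p = -242 + 3p gives buyer price pb = 114.5; sellers receive ps = 114.5 − 9 = 105.5.
New quantity: q = 788.5 − 6(114.5) = 101.5.
Revenue = 9 × 101.5 = 913.5.

Tax revenue = 913.5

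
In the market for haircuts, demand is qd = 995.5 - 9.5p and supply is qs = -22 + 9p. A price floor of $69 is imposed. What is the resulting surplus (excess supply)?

Surplus = 259

Equilibrium price would be p* = 55, so the floor at 69 binds.
At p = 69: qd = 340, qs = 599.
Surplus = 599 − 340 = 259.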